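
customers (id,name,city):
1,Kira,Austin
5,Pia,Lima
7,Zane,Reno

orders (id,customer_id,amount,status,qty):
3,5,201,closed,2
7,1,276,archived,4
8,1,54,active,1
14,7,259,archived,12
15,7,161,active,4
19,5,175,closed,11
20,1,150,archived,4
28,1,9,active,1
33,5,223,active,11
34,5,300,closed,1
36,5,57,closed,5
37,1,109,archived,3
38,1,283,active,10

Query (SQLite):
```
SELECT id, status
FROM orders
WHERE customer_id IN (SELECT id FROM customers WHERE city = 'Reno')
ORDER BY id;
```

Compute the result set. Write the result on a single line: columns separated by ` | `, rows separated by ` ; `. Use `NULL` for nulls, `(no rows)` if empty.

14 | archived ; 15 | active

Inner query: customers.id where city = 'Reno'.
Outer: keep orders rows whose customer_id is in that set.
Inner query → {7}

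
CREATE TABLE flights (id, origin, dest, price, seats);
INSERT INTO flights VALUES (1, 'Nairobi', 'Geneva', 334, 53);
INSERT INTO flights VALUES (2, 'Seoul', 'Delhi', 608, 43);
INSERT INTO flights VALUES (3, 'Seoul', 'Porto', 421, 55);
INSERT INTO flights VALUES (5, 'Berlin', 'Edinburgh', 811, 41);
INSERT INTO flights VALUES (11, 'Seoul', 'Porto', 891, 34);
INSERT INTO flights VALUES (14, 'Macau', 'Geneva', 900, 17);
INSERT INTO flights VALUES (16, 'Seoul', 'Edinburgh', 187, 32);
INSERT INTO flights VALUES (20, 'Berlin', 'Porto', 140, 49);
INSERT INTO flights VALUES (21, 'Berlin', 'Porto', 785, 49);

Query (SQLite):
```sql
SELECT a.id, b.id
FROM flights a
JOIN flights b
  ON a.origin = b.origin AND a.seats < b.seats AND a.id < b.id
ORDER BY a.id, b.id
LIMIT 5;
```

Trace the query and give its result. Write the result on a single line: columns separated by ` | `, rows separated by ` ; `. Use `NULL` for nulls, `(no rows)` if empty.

Pairs (a,b) with same origin, a.seats < b.seats, a.id < b.id.
origin groups: Berlin:{5,20,21} Macau:{14} Nairobi:{1} Seoul:{2,3,11,16}
Ordered by (a.id, b.id); first 5.

2 | 3 ; 5 | 20 ; 5 | 21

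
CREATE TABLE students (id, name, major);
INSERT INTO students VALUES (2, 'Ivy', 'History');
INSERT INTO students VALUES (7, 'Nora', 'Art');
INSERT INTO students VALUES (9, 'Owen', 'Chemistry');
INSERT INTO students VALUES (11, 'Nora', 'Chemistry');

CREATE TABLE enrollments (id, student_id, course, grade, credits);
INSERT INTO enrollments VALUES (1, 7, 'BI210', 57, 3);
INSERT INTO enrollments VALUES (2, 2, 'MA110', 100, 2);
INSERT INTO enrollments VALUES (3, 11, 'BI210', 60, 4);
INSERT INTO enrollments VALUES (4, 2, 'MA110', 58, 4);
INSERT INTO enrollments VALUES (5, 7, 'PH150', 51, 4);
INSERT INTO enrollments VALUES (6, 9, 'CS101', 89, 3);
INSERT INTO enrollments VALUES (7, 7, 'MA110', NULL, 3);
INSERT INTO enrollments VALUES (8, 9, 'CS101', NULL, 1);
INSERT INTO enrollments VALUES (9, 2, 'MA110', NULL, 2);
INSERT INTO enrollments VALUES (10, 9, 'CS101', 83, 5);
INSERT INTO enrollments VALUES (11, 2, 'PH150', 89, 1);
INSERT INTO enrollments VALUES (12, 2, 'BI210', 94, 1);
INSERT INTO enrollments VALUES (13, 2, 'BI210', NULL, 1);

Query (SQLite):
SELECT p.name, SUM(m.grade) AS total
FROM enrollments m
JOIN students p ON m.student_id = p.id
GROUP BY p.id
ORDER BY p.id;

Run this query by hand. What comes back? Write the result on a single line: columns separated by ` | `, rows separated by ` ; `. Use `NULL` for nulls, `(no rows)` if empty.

Ivy | 341 ; Nora | 108 ; Owen | 172 ; Nora | 60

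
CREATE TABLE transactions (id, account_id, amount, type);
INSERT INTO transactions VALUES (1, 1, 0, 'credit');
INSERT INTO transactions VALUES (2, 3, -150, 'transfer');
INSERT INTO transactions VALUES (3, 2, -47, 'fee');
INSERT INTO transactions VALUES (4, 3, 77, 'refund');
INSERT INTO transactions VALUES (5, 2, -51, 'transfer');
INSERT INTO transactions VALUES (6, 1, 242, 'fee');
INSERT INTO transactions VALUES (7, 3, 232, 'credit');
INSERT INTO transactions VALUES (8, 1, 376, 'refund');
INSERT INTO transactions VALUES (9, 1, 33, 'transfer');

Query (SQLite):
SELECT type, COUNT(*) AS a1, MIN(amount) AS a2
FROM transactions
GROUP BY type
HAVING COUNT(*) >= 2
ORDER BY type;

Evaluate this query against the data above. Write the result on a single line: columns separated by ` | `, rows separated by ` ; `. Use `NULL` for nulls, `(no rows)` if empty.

credit | 2 | 0 ; fee | 2 | -47 ; refund | 2 | 77 ; transfer | 3 | -150

Group transactions by type.
Per group compute: COUNT(*), MIN(amount).
HAVING: drop groups with fewer than 2 rows.
  credit: ids {1, 7} → COUNT(*)=2, MIN(amount)=0
  fee: ids {3, 6} → COUNT(*)=2, MIN(amount)=-47
  refund: ids {4, 8} → COUNT(*)=2, MIN(amount)=77
  transfer: ids {2, 5, 9} → COUNT(*)=3, MIN(amount)=-150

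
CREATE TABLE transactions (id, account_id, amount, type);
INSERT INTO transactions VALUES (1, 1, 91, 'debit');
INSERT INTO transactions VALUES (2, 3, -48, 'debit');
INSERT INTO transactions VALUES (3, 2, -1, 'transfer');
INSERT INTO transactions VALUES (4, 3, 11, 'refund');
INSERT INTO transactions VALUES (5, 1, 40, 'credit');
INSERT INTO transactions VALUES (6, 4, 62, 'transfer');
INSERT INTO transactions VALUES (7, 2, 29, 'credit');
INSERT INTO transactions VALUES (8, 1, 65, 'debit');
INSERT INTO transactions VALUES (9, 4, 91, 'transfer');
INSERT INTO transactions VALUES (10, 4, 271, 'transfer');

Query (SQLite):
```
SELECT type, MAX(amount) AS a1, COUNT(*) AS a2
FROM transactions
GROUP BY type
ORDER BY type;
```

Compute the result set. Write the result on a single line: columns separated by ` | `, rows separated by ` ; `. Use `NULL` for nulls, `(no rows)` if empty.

Group transactions by type.
Per group compute: MAX(amount), COUNT(*).
  credit: ids {5, 7} → MAX(amount)=40, COUNT(*)=2
  debit: ids {1, 2, 8} → MAX(amount)=91, COUNT(*)=3
  refund: ids {4} → MAX(amount)=11, COUNT(*)=1
  transfer: ids {3, 6, 9, 10} → MAX(amount)=271, COUNT(*)=4

credit | 40 | 2 ; debit | 91 | 3 ; refund | 11 | 1 ; transfer | 271 | 4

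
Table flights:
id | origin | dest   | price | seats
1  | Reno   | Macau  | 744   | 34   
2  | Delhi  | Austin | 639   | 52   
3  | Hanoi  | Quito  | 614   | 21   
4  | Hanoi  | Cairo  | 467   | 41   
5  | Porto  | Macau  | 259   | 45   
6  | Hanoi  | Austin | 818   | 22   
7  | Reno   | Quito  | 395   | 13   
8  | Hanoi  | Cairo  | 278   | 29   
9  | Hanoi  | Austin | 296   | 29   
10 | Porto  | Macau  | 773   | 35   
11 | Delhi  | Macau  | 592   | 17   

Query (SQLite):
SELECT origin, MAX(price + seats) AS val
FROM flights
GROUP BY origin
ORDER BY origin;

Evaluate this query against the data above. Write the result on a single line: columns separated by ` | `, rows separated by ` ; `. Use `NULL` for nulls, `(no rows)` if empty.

Delhi | 691 ; Hanoi | 840 ; Porto | 808 ; Reno | 778

For each row compute price + seats.
Group by origin; take MAX of the expression per group.
  Delhi: ids {2, 11} → MAX(price + seats)=691
  Hanoi: ids {3, 4, 6, 8, 9} → MAX(price + seats)=840
  Porto: ids {5, 10} → MAX(price + seats)=808
  Reno: ids {1, 7} → MAX(price + seats)=778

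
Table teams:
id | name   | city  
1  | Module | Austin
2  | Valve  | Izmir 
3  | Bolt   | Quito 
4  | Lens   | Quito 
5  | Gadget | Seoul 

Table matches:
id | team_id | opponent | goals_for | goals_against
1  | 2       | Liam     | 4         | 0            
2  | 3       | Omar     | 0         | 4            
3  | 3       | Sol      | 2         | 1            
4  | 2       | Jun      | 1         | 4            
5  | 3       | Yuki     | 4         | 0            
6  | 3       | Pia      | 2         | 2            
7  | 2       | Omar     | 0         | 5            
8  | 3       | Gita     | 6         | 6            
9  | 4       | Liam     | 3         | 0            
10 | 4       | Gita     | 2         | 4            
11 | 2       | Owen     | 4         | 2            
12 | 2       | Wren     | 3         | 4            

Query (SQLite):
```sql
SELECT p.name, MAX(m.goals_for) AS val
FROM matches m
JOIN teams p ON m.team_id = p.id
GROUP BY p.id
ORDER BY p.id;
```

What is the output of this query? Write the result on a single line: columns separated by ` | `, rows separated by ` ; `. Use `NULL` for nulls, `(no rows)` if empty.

Join each matches row to its teams via team_id.
Group joined rows by teams.id; compute MAX(m.goals_for) per group.
  2: ids {1, 4, 7, 11, 12} → MAX(m.goals_for)=4
  3: ids {2, 3, 5, 6, 8} → MAX(m.goals_for)=6
  4: ids {9, 10} → MAX(m.goals_for)=3

Valve | 4 ; Bolt | 6 ; Lens | 3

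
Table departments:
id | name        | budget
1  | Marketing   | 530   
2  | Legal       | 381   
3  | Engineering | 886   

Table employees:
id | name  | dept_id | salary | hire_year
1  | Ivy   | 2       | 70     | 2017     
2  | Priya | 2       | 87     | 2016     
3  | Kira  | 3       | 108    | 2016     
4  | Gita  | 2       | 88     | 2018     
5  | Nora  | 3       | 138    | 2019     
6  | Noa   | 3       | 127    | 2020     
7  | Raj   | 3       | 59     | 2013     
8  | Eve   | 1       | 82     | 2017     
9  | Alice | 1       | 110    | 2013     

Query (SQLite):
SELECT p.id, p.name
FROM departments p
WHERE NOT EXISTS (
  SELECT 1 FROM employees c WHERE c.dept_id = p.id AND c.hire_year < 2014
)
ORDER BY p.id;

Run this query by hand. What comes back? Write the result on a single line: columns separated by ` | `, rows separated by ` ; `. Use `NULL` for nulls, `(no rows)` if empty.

2 | Legal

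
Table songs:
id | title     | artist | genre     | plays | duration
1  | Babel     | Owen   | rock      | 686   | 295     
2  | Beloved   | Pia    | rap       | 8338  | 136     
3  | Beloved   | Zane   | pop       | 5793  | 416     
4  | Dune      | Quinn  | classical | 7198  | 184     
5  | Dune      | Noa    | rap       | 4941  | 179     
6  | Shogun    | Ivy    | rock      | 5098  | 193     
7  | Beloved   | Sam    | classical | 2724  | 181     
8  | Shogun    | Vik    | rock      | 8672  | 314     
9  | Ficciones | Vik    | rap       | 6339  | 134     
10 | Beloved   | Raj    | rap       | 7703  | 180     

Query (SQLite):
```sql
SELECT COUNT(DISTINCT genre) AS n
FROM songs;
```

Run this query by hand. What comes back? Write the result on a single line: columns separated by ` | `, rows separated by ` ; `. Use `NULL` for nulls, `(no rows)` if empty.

4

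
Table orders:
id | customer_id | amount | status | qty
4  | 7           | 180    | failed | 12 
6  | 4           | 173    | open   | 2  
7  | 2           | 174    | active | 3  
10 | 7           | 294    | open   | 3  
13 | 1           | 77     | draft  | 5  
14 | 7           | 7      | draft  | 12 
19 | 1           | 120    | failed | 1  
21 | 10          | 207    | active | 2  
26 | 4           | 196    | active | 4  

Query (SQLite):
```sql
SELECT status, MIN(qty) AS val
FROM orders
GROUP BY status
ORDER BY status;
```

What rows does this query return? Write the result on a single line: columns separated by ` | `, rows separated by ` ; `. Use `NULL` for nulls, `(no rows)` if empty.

active | 2 ; draft | 5 ; failed | 1 ; open | 2

Partition orders by status; compute MIN(qty) within each group.
  active: ids {7, 21, 26} → MIN(qty)=2
  draft: ids {13, 14} → MIN(qty)=5
  failed: ids {4, 19} → MIN(qty)=1
  open: ids {6, 10} → MIN(qty)=2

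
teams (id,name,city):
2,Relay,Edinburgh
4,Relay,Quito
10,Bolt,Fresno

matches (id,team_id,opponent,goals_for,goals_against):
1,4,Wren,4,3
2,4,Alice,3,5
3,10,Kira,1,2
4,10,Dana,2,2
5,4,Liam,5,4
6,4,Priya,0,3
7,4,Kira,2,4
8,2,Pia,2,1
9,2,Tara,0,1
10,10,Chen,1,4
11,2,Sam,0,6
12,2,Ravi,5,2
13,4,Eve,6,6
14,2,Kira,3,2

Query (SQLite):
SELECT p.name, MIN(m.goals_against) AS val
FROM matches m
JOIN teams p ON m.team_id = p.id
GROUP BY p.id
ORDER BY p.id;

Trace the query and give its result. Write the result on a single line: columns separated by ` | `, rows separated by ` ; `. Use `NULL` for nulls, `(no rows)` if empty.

Join each matches row to its teams via team_id.
Group joined rows by teams.id; compute MIN(m.goals_against) per group.
  2: ids {8, 9, 11, 12, 14} → MIN(m.goals_against)=1
  4: ids {1, 2, 5, 6, 7, 13} → MIN(m.goals_against)=3
  10: ids {3, 4, 10} → MIN(m.goals_against)=2

Relay | 1 ; Relay | 3 ; Bolt | 2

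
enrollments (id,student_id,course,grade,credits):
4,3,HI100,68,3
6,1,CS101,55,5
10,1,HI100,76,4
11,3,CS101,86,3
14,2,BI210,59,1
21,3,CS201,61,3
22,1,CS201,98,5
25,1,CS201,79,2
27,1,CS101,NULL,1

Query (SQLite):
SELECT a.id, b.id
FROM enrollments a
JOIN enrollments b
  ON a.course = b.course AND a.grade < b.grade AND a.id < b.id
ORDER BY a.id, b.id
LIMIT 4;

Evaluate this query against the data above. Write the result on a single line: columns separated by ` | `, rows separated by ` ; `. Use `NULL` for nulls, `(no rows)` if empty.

Pairs (a,b) with same course, a.grade < b.grade, a.id < b.id.
course groups: BI210:{14} CS101:{6,11,27} CS201:{21,22,25} HI100:{4,10}
Ordered by (a.id, b.id); first 4.

4 | 10 ; 6 | 11 ; 21 | 22 ; 21 | 25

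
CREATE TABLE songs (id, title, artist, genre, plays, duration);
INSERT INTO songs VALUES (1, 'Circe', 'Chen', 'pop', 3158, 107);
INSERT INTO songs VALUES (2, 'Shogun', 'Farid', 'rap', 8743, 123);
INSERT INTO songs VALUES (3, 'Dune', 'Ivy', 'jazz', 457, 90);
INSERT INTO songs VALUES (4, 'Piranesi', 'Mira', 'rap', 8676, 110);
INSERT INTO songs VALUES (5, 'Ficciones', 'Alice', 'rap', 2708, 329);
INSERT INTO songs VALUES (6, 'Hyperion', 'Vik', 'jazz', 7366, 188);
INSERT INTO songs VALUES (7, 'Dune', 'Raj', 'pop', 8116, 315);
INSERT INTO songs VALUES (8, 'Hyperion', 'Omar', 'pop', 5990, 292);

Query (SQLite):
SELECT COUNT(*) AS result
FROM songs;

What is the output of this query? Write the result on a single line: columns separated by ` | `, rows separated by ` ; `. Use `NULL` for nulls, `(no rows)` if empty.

All duration values: [107, 123, 90, 110, 329, 188, 315, 292].
COUNT(*) counts rows → 8.

8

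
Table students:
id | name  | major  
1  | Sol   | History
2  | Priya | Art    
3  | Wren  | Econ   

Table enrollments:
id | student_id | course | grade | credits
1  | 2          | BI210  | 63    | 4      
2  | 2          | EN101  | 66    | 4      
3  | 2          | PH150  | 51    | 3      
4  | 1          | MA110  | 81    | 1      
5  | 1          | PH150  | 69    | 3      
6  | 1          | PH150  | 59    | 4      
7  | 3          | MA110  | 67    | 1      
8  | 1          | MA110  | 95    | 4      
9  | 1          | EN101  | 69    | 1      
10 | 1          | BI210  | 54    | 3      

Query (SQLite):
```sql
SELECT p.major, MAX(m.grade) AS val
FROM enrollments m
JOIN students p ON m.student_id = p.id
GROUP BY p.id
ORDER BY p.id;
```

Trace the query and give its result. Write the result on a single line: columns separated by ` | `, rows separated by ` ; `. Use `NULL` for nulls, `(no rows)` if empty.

History | 95 ; Art | 66 ; Econ | 67

Join each enrollments row to its students via student_id.
Group joined rows by students.id; compute MAX(m.grade) per group.
  1: ids {4, 5, 6, 8, 9, 10} → MAX(m.grade)=95
  2: ids {1, 2, 3} → MAX(m.grade)=66
  3: ids {7} → MAX(m.grade)=67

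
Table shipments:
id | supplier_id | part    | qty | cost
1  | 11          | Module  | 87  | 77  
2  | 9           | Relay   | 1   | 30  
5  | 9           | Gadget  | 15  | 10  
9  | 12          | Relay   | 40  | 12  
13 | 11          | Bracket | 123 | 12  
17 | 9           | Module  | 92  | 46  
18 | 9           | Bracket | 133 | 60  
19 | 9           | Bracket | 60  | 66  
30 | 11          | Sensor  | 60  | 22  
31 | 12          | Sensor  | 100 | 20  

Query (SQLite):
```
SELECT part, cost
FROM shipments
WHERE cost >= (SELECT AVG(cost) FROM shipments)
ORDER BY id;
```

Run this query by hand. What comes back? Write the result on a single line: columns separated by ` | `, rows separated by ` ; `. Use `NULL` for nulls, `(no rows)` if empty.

Module | 77 ; Module | 46 ; Bracket | 60 ; Bracket | 66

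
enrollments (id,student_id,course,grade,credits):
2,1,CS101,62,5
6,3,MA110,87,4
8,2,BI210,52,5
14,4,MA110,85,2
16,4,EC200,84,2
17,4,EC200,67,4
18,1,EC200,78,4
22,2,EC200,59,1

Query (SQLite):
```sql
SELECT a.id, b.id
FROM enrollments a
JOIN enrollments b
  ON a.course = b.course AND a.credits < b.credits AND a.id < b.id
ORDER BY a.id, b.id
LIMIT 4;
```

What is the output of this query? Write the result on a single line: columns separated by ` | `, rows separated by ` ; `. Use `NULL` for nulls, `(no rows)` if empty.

16 | 17 ; 16 | 18

Pairs (a,b) with same course, a.credits < b.credits, a.id < b.id.
course groups: BI210:{8} CS101:{2} EC200:{16,17,18,22} MA110:{6,14}
Ordered by (a.id, b.id); first 4.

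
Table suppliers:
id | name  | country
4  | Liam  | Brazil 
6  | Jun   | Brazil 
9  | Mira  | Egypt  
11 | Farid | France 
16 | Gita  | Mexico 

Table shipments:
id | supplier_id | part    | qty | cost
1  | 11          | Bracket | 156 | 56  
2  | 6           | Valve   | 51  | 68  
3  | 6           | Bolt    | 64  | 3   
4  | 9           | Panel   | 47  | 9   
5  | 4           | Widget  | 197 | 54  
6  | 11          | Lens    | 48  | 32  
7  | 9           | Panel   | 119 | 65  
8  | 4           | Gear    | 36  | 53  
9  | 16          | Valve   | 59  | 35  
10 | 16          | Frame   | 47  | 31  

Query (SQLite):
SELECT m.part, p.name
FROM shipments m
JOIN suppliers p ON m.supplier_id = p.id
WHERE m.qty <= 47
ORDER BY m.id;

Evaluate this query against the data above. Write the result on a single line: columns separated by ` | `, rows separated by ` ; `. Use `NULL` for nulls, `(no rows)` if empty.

Panel | Mira ; Gear | Liam ; Frame | Gita

Each shipments row matches the suppliers row where supplier_id = suppliers.id.
Then keep rows with m.qty <= 47.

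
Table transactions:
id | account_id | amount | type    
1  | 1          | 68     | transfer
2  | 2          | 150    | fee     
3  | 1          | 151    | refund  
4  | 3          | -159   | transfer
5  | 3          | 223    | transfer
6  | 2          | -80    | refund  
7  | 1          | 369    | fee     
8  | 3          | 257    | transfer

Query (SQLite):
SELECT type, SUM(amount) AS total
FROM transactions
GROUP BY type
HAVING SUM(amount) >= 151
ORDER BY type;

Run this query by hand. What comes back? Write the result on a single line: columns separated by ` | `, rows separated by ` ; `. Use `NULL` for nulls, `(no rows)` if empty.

Partition transactions by type; compute SUM(amount) within each group.
HAVING: keep groups where SUM(amount) >= 151.
  fee: ids {2, 7} → SUM(amount)=519
  refund: ids {3, 6} → SUM(amount)=71
  transfer: ids {1, 4, 5, 8} → SUM(amount)=389

fee | 519 ; transfer | 389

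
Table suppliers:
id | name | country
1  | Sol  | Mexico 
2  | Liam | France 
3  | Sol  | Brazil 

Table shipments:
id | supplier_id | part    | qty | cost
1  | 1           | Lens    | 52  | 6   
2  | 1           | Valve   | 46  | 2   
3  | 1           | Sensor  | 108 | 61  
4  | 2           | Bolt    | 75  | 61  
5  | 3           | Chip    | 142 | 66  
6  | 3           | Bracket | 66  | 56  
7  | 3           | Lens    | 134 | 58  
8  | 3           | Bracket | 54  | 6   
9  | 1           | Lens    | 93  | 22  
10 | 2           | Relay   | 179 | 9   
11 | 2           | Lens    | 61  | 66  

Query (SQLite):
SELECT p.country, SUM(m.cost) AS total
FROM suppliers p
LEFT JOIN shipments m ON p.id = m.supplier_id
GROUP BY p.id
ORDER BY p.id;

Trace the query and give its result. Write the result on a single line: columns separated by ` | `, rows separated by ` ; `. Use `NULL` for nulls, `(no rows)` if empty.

Mexico | 91 ; France | 136 ; Brazil | 186

LEFT JOIN keeps every suppliers row; unmatched ones get NULL for shipments columns.
Group by suppliers.id and compute SUM(m.cost). SUM over an all-NULL group is NULL.
  1: ids {1, 2, 3, 9} → SUM(m.cost)=91
  2: ids {4, 10, 11} → SUM(m.cost)=136
  3: ids {5, 6, 7, 8} → SUM(m.cost)=186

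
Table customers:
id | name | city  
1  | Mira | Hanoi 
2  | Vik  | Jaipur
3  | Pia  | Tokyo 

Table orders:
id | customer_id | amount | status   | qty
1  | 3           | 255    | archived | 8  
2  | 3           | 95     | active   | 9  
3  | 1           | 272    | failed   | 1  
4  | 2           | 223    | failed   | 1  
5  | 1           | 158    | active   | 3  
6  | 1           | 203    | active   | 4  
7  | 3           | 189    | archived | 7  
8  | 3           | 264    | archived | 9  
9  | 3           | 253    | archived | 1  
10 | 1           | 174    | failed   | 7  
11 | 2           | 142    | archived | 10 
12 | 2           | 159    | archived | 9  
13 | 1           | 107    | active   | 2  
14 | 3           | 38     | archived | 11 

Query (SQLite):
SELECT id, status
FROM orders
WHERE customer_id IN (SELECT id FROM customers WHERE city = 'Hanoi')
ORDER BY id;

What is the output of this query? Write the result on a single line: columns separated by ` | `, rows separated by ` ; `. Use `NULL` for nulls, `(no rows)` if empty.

Inner query: customers.id where city = 'Hanoi'.
Outer: keep orders rows whose customer_id is in that set.
Inner query → {1}

3 | failed ; 5 | active ; 6 | active ; 10 | failed ; 13 | active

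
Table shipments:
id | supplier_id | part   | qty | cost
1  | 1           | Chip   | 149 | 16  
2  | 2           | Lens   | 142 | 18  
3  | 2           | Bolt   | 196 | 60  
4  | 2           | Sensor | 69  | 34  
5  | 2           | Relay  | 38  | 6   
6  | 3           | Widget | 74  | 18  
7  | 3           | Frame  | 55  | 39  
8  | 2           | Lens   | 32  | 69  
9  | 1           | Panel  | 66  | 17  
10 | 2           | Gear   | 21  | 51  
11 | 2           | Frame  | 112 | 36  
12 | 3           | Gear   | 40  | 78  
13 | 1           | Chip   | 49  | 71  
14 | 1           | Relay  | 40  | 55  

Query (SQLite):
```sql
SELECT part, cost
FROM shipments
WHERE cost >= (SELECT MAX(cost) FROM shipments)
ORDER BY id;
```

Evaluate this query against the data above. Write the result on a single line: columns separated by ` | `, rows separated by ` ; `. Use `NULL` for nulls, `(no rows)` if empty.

Gear | 78

Scalar subquery: MAX(cost) over all shipments rows = 78.
Keep rows where cost >= that value.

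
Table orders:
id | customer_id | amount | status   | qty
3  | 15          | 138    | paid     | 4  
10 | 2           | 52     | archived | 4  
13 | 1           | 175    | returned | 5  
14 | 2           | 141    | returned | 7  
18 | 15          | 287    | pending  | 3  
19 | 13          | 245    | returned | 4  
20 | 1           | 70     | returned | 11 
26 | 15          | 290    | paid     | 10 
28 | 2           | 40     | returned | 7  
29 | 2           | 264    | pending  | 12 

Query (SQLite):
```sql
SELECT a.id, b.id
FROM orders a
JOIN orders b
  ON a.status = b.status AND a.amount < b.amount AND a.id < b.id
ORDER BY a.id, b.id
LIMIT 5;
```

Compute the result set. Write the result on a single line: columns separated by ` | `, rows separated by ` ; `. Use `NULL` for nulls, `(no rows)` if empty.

Pairs (a,b) with same status, a.amount < b.amount, a.id < b.id.
status groups: archived:{10} paid:{3,26} pending:{18,29} returned:{13,14,19,20,28}
Ordered by (a.id, b.id); first 5.

3 | 26 ; 13 | 19 ; 14 | 19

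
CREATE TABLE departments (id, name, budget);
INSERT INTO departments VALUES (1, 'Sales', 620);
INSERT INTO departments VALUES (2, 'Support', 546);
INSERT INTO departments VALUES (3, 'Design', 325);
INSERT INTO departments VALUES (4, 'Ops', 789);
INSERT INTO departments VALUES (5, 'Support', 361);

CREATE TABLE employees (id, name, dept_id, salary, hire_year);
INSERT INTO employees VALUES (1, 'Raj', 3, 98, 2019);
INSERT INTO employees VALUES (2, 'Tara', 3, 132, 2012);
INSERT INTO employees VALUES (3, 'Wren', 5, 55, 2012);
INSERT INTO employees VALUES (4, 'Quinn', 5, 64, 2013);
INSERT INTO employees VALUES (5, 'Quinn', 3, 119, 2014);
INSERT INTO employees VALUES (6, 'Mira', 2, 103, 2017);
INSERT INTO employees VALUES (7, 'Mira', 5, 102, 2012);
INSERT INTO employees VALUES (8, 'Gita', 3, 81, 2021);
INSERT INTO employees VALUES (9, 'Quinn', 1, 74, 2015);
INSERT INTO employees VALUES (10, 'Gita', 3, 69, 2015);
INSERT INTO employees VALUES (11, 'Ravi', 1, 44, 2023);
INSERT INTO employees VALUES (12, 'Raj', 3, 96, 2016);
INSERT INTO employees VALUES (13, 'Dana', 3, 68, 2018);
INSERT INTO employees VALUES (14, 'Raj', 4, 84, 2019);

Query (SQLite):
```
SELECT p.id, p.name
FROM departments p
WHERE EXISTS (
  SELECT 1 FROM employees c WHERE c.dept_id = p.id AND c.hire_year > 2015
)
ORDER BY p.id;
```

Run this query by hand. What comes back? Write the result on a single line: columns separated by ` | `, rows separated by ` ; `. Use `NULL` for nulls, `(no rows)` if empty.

1 | Sales ; 2 | Support ; 3 | Design ; 4 | Ops

For each departments row, check whether any employees with matching dept_id has hire_year > 2015.
Keep rows where that is true.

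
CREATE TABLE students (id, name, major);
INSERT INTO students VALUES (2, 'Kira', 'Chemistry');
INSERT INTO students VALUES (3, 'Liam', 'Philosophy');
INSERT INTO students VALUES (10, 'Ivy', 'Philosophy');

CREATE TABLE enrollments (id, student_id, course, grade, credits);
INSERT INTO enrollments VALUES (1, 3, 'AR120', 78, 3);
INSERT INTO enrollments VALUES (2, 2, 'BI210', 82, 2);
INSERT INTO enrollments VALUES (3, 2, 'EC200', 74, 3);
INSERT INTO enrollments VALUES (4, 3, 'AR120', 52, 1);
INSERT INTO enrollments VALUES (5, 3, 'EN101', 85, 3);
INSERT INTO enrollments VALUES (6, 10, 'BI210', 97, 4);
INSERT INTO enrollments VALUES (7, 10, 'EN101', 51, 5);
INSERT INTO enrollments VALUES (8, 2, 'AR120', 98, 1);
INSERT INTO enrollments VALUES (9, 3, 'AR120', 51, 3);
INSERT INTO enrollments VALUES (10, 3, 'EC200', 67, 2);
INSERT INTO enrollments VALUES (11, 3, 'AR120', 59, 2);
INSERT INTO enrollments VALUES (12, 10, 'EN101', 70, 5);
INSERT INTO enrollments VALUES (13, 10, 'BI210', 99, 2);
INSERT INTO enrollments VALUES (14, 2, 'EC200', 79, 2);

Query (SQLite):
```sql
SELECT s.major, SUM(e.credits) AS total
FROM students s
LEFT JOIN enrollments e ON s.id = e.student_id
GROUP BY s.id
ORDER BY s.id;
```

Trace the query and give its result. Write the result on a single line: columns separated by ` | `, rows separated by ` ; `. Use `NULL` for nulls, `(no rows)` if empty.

Chemistry | 8 ; Philosophy | 14 ; Philosophy | 16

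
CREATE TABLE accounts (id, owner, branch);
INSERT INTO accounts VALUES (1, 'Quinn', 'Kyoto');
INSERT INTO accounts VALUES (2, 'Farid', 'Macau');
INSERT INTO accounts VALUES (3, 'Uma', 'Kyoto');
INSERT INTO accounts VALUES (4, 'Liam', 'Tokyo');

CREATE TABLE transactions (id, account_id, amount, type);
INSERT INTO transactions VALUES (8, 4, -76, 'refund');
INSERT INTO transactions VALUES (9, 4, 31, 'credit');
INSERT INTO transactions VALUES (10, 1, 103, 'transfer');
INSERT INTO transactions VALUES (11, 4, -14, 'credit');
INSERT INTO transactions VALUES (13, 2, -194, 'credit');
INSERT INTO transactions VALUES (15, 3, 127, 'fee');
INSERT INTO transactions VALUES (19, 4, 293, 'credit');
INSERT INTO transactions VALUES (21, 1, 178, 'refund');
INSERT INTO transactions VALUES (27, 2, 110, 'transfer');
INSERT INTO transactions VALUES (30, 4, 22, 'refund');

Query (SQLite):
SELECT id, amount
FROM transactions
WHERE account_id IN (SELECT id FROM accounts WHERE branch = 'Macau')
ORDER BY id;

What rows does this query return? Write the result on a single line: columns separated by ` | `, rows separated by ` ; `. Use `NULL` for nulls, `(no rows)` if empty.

13 | -194 ; 27 | 110

Inner query: accounts.id where branch = 'Macau'.
Outer: keep transactions rows whose account_id is in that set.
Inner query → {2}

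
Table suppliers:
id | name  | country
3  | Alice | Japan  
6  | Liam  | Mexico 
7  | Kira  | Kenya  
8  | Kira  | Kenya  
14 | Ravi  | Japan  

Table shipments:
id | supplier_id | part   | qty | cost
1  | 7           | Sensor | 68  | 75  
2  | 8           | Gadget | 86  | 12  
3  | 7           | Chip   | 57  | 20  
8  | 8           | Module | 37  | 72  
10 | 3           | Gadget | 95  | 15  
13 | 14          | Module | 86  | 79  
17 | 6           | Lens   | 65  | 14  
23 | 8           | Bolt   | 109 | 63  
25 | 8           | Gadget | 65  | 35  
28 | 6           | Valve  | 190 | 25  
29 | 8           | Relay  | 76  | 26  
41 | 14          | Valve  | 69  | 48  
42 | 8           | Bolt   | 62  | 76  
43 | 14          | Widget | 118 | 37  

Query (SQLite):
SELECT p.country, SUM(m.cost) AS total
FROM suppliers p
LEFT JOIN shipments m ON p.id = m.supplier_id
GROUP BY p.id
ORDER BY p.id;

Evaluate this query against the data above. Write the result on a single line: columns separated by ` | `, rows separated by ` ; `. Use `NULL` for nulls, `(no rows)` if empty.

LEFT JOIN keeps every suppliers row; unmatched ones get NULL for shipments columns.
Group by suppliers.id and compute SUM(m.cost). SUM over an all-NULL group is NULL.
  3: ids {10} → SUM(m.cost)=15
  6: ids {17, 28} → SUM(m.cost)=39
  7: ids {1, 3} → SUM(m.cost)=95
  8: ids {2, 8, 23, 25, 29, 42} → SUM(m.cost)=284
  14: ids {13, 41, 43} → SUM(m.cost)=164

Japan | 15 ; Mexico | 39 ; Kenya | 95 ; Kenya | 284 ; Japan | 164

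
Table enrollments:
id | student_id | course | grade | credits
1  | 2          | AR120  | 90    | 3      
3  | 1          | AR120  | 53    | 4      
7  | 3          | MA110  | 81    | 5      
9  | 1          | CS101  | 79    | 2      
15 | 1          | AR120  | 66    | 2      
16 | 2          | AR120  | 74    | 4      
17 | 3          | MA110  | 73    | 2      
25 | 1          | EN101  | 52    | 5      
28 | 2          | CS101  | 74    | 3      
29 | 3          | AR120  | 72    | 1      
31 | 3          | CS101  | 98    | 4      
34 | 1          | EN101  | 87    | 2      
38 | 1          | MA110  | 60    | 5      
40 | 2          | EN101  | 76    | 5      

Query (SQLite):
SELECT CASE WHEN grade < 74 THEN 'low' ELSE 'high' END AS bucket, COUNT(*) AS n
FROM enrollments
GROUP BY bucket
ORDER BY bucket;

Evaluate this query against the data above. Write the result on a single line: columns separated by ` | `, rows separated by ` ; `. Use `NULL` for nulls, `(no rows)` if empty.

high | 8 ; low | 6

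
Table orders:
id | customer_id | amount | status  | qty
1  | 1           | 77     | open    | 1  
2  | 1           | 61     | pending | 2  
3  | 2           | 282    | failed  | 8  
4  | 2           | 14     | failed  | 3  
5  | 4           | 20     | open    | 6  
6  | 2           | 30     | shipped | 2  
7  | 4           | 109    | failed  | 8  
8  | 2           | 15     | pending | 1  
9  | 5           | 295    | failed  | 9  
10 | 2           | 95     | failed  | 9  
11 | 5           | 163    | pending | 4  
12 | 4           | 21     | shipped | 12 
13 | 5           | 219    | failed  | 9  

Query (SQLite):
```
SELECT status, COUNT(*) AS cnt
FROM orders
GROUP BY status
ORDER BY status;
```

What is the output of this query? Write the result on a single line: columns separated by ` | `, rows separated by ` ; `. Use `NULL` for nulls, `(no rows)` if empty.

failed | 6 ; open | 2 ; pending | 3 ; shipped | 2

Partition orders by status; compute COUNT(*) within each group.
  failed: ids {3, 4, 7, 9, 10, 13} → COUNT(*)=6
  open: ids {1, 5} → COUNT(*)=2
  pending: ids {2, 8, 11} → COUNT(*)=3
  shipped: ids {6, 12} → COUNT(*)=2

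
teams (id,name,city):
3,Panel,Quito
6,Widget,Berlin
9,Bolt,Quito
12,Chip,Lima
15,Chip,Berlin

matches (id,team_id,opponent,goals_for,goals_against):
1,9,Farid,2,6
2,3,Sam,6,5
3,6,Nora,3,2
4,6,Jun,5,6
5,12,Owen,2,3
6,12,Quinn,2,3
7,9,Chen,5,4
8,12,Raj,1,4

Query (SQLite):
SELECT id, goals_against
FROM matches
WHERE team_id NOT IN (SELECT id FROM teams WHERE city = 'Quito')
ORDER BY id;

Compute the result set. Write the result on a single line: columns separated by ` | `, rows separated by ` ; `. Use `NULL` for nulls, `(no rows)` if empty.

Inner query: teams.id where city = 'Quito'.
Outer: keep matches rows whose team_id is not in that set.
Inner query → {3, 9}

3 | 2 ; 4 | 6 ; 5 | 3 ; 6 | 3 ; 8 | 4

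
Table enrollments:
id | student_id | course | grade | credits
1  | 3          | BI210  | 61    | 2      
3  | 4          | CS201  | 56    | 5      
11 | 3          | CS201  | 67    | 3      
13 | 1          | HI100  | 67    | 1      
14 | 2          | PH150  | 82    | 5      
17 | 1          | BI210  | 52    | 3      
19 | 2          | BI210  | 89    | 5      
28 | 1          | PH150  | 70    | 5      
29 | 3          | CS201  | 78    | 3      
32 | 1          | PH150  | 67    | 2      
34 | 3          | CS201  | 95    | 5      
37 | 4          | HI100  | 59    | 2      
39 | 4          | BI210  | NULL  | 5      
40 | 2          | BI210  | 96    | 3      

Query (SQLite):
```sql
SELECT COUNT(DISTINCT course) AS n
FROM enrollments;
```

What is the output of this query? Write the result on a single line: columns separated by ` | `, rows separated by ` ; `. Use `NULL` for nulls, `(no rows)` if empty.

4

Count distinct non-NULL course values.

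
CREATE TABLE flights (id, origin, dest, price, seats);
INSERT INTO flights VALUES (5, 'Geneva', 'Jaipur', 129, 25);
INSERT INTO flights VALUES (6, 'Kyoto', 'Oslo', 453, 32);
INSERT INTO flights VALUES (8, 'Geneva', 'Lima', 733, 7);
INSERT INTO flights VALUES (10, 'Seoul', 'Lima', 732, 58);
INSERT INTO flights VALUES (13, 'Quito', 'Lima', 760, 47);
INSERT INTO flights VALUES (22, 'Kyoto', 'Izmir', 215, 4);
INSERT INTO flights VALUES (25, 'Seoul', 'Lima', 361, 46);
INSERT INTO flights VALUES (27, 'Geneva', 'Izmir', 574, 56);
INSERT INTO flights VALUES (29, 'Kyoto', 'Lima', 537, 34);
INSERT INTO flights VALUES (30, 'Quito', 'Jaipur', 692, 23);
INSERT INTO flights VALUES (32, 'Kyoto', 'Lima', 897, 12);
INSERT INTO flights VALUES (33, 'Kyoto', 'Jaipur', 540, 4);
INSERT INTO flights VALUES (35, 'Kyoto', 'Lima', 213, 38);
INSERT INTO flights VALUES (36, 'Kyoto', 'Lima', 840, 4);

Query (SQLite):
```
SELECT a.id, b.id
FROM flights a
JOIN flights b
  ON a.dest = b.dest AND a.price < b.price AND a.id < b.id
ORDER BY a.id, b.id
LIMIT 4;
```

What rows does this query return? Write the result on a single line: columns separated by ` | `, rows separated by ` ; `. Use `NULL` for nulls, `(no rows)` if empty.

Pairs (a,b) with same dest, a.price < b.price, a.id < b.id.
dest groups: Izmir:{22,27} Jaipur:{5,30,33} Lima:{8,10,13,25,29,32,35,36} Oslo:{6}
Ordered by (a.id, b.id); first 4.

5 | 30 ; 5 | 33 ; 8 | 13 ; 8 | 32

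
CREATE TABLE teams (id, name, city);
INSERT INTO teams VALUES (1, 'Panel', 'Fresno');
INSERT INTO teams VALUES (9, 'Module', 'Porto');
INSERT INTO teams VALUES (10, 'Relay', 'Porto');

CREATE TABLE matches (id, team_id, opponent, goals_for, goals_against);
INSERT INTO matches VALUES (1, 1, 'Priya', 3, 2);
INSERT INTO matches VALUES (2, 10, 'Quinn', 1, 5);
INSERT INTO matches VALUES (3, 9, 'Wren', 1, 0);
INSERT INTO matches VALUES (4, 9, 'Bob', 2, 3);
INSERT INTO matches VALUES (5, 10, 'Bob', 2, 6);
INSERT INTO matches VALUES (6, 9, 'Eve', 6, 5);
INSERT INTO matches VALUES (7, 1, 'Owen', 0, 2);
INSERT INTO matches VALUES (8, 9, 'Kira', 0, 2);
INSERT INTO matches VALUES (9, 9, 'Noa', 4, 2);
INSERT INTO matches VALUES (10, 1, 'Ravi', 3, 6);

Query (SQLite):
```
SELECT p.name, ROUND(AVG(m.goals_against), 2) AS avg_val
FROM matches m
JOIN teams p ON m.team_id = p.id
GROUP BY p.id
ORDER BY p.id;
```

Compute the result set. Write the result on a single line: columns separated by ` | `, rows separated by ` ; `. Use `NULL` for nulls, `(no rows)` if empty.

Panel | 3.33 ; Module | 2.4 ; Relay | 5.5

Join each matches row to its teams via team_id.
Group joined rows by teams.id; compute ROUND(AVG(m.goals_against), 2) per group.
  1: ids {1, 7, 10} → ROUND(AVG(m.goals_against), 2)=3.33
  9: ids {3, 4, 6, 8, 9} → ROUND(AVG(m.goals_against), 2)=2.4
  10: ids {2, 5} → ROUND(AVG(m.goals_against), 2)=5.5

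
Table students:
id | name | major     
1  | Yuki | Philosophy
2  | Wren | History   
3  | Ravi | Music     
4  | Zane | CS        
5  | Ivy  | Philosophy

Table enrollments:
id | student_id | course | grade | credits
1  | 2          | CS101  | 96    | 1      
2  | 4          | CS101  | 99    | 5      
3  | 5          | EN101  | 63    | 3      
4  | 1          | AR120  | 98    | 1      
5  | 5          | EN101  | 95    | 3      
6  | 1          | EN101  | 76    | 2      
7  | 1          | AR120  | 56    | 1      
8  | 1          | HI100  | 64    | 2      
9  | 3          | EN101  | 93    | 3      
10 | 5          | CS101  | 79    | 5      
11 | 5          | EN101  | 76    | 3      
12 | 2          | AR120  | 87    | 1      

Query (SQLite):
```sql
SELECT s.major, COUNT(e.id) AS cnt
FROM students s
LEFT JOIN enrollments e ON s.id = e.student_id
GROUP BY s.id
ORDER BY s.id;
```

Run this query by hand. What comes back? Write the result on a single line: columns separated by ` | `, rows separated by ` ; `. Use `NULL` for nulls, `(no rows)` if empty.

LEFT JOIN keeps every students row; unmatched ones get NULL for enrollments columns.
Group by students.id and compute COUNT(e.id). COUNT(col) of an all-NULL group is 0.
  1: ids {4, 6, 7, 8} → COUNT(e.id)=4
  2: ids {1, 12} → COUNT(e.id)=2
  3: ids {9} → COUNT(e.id)=1
  4: ids {2} → COUNT(e.id)=1
  5: ids {3, 5, 10, 11} → COUNT(e.id)=4

Philosophy | 4 ; History | 2 ; Music | 1 ; CS | 1 ; Philosophy | 4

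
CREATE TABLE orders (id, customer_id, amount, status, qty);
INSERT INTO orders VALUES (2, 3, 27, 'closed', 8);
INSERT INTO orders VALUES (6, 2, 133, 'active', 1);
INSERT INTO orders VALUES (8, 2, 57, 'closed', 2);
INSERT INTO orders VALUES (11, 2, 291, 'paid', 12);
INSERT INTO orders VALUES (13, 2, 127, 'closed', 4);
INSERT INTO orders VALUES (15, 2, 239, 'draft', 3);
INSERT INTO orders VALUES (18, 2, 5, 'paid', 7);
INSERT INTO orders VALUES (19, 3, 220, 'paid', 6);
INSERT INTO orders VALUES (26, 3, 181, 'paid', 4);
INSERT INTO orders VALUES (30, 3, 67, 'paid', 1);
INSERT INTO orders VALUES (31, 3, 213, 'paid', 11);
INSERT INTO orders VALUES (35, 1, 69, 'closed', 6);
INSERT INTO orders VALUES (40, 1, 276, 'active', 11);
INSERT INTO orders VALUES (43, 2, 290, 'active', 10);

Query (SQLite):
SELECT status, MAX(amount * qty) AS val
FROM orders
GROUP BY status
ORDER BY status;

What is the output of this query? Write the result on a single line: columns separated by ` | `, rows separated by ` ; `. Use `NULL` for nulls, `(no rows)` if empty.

For each row compute amount * qty.
Group by status; take MAX of the expression per group.
  active: ids {6, 40, 43} → MAX(amount * qty)=3036
  closed: ids {2, 8, 13, 35} → MAX(amount * qty)=508
  draft: ids {15} → MAX(amount * qty)=717
  paid: ids {11, 18, 19, 26, 30, 31} → MAX(amount * qty)=3492

active | 3036 ; closed | 508 ; draft | 717 ; paid | 3492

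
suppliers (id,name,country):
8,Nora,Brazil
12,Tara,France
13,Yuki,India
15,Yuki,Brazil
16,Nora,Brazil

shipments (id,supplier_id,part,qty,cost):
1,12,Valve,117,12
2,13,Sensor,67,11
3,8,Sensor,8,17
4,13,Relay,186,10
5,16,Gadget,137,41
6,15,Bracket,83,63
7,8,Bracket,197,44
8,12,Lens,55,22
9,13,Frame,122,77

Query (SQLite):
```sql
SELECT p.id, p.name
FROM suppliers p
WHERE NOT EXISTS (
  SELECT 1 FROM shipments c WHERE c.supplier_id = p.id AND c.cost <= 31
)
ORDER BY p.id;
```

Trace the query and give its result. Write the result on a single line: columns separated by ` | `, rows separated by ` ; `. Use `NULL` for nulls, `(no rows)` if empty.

15 | Yuki ; 16 | Nora

For each suppliers row, check whether any shipments with matching supplier_id has cost <= 31.
Keep rows where that is false.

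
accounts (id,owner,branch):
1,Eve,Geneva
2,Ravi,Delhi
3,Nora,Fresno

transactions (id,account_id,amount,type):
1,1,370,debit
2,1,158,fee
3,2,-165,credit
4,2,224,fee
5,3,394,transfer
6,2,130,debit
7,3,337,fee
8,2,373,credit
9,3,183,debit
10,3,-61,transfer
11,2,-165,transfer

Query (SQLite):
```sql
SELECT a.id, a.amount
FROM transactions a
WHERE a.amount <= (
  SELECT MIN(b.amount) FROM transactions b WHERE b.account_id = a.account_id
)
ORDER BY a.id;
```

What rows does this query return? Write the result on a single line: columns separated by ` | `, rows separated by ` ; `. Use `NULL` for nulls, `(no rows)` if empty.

For each transactions row a, compute MIN(amount) over rows sharing a.account_id.
Keep row a if a.amount <= that per-group MIN.
  account_id=1: MIN(amount) = 158
  account_id=2: MIN(amount) = -165
  account_id=3: MIN(amount) = -61

2 | 158 ; 3 | -165 ; 10 | -61 ; 11 | -165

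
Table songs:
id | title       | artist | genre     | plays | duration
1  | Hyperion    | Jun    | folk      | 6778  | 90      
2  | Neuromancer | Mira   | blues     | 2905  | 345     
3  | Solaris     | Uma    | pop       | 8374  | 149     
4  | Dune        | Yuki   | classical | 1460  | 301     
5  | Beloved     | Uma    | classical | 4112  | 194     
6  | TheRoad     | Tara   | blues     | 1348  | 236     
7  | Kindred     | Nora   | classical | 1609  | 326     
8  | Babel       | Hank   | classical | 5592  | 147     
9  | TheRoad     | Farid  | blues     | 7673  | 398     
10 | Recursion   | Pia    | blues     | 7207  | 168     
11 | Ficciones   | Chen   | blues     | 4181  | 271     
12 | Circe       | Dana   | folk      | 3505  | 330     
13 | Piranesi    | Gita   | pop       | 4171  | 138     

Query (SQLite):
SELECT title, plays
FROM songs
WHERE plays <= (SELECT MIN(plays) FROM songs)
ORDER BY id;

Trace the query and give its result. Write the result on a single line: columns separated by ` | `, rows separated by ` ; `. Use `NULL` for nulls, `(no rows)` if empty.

TheRoad | 1348

Scalar subquery: MIN(plays) over all songs rows = 1348.
Keep rows where plays <= that value.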